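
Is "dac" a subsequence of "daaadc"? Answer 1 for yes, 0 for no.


Check if "dac" is a subsequence of "daaadc"
Greedy scan:
  Position 0 ('d'): matches sub[0] = 'd'
  Position 1 ('a'): matches sub[1] = 'a'
  Position 2 ('a'): no match needed
  Position 3 ('a'): no match needed
  Position 4 ('d'): no match needed
  Position 5 ('c'): matches sub[2] = 'c'
All 3 characters matched => is a subsequence

1


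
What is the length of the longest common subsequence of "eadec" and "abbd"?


LCS of "eadec" and "abbd"
DP table:
           a    b    b    d
      0    0    0    0    0
  e   0    0    0    0    0
  a   0    1    1    1    1
  d   0    1    1    1    2
  e   0    1    1    1    2
  c   0    1    1    1    2
LCS length = dp[5][4] = 2

2


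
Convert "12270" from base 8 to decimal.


Input: "12270" in base 8
Positional expansion:
  Digit '1' (value 1) x 8^4 = 4096
  Digit '2' (value 2) x 8^3 = 1024
  Digit '2' (value 2) x 8^2 = 128
  Digit '7' (value 7) x 8^1 = 56
  Digit '0' (value 0) x 8^0 = 0
Sum = 5304

5304


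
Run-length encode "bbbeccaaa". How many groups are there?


Input: bbbeccaaa
Scanning for consecutive runs:
  Group 1: 'b' x 3 (positions 0-2)
  Group 2: 'e' x 1 (positions 3-3)
  Group 3: 'c' x 2 (positions 4-5)
  Group 4: 'a' x 3 (positions 6-8)
Total groups: 4

4


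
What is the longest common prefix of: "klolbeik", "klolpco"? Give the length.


Words: klolbeik, klolpco
  Position 0: all 'k' => match
  Position 1: all 'l' => match
  Position 2: all 'o' => match
  Position 3: all 'l' => match
  Position 4: ('b', 'p') => mismatch, stop
LCP = "klol" (length 4)

4


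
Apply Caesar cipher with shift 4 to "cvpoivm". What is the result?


Caesar cipher: shift "cvpoivm" by 4
  'c' (pos 2) + 4 = pos 6 = 'g'
  'v' (pos 21) + 4 = pos 25 = 'z'
  'p' (pos 15) + 4 = pos 19 = 't'
  'o' (pos 14) + 4 = pos 18 = 's'
  'i' (pos 8) + 4 = pos 12 = 'm'
  'v' (pos 21) + 4 = pos 25 = 'z'
  'm' (pos 12) + 4 = pos 16 = 'q'
Result: gztsmzq

gztsmzq


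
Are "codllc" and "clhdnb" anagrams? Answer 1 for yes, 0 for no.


Strings: "codllc", "clhdnb"
Sorted first:  ccdllo
Sorted second: bcdhln
Differ at position 0: 'c' vs 'b' => not anagrams

0


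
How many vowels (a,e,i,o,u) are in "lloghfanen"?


Input: lloghfanen
Checking each character:
  'l' at position 0: consonant
  'l' at position 1: consonant
  'o' at position 2: vowel (running total: 1)
  'g' at position 3: consonant
  'h' at position 4: consonant
  'f' at position 5: consonant
  'a' at position 6: vowel (running total: 2)
  'n' at position 7: consonant
  'e' at position 8: vowel (running total: 3)
  'n' at position 9: consonant
Total vowels: 3

3


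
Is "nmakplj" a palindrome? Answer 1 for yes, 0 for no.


Input: nmakplj
Reversed: jlpkamn
  Compare pos 0 ('n') with pos 6 ('j'): MISMATCH
  Compare pos 1 ('m') with pos 5 ('l'): MISMATCH
  Compare pos 2 ('a') with pos 4 ('p'): MISMATCH
Result: not a palindrome

0


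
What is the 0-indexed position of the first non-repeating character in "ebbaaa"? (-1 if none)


Input: ebbaaa
Character frequencies:
  'a': 3
  'b': 2
  'e': 1
Scanning left to right for freq == 1:
  Position 0 ('e'): unique! => answer = 0

0


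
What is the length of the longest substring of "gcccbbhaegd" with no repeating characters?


Input: "gcccbbhaegd"
Sliding window (track last position of each char):
  Position 0 ('g'): window [0,0] length 1 -- new best
  Position 1 ('c'): window [0,1] length 2 -- new best
  Position 2 ('c'): repeat (last at 1), move window start to 2
  Position 2 ('c'): window [2,2] length 1
  Position 3 ('c'): repeat (last at 2), move window start to 3
  Position 3 ('c'): window [3,3] length 1
  Position 4 ('b'): window [3,4] length 2
  Position 5 ('b'): repeat (last at 4), move window start to 5
  Position 5 ('b'): window [5,5] length 1
  Position 6 ('h'): window [5,6] length 2
  Position 7 ('a'): window [5,7] length 3 -- new best
  Position 8 ('e'): window [5,8] length 4 -- new best
  Position 9 ('g'): window [5,9] length 5 -- new best
  Position 10 ('d'): window [5,10] length 6 -- new best
Longest substring with no repeats: "bhaegd" with length 6

6


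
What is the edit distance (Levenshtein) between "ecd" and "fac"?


Computing edit distance: "ecd" -> "fac"
DP table:
           f    a    c
      0    1    2    3
  e   1    1    2    3
  c   2    2    2    2
  d   3    3    3    3
Edit distance = dp[3][3] = 3

3


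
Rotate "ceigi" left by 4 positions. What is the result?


Input: "ceigi", rotate left by 4
First 4 characters: "ceig"
Remaining characters: "i"
Concatenate remaining + first: "i" + "ceig" = "iceig"

iceig


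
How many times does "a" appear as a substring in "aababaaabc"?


Searching for "a" in "aababaaabc"
Scanning each position:
  Position 0: "a" => MATCH
  Position 1: "a" => MATCH
  Position 2: "b" => no
  Position 3: "a" => MATCH
  Position 4: "b" => no
  Position 5: "a" => MATCH
  Position 6: "a" => MATCH
  Position 7: "a" => MATCH
  Position 8: "b" => no
  Position 9: "c" => no
Total occurrences: 6

6


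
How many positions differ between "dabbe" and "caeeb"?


Comparing "dabbe" and "caeeb" position by position:
  Position 0: 'd' vs 'c' => DIFFER
  Position 1: 'a' vs 'a' => same
  Position 2: 'b' vs 'e' => DIFFER
  Position 3: 'b' vs 'e' => DIFFER
  Position 4: 'e' vs 'b' => DIFFER
Positions that differ: 4

4


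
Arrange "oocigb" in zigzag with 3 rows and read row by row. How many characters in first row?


Zigzag "oocigb" into 3 rows:
Placing characters:
  'o' => row 0
  'o' => row 1
  'c' => row 2
  'i' => row 1
  'g' => row 0
  'b' => row 1
Rows:
  Row 0: "og"
  Row 1: "oib"
  Row 2: "c"
First row length: 2

2


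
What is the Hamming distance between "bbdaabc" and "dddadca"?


Comparing "bbdaabc" and "dddadca" position by position:
  Position 0: 'b' vs 'd' => differ
  Position 1: 'b' vs 'd' => differ
  Position 2: 'd' vs 'd' => same
  Position 3: 'a' vs 'a' => same
  Position 4: 'a' vs 'd' => differ
  Position 5: 'b' vs 'c' => differ
  Position 6: 'c' vs 'a' => differ
Total differences (Hamming distance): 5

5


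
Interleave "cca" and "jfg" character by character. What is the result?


Interleaving "cca" and "jfg":
  Position 0: 'c' from first, 'j' from second => "cj"
  Position 1: 'c' from first, 'f' from second => "cf"
  Position 2: 'a' from first, 'g' from second => "ag"
Result: cjcfag

cjcfag


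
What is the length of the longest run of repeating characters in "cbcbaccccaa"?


Input: "cbcbaccccaa"
Scanning for longest run:
  Position 1 ('b'): new char, reset run to 1
  Position 2 ('c'): new char, reset run to 1
  Position 3 ('b'): new char, reset run to 1
  Position 4 ('a'): new char, reset run to 1
  Position 5 ('c'): new char, reset run to 1
  Position 6 ('c'): continues run of 'c', length=2
  Position 7 ('c'): continues run of 'c', length=3
  Position 8 ('c'): continues run of 'c', length=4
  Position 9 ('a'): new char, reset run to 1
  Position 10 ('a'): continues run of 'a', length=2
Longest run: 'c' with length 4

4


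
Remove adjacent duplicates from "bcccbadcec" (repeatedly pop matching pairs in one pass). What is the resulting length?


Input: bcccbadcec
Stack-based adjacent duplicate removal:
  Read 'b': push. Stack: b
  Read 'c': push. Stack: bc
  Read 'c': matches stack top 'c' => pop. Stack: b
  Read 'c': push. Stack: bc
  Read 'b': push. Stack: bcb
  Read 'a': push. Stack: bcba
  Read 'd': push. Stack: bcbad
  Read 'c': push. Stack: bcbadc
  Read 'e': push. Stack: bcbadce
  Read 'c': push. Stack: bcbadcec
Final stack: "bcbadcec" (length 8)

8


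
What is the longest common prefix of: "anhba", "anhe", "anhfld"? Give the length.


Words: anhba, anhe, anhfld
  Position 0: all 'a' => match
  Position 1: all 'n' => match
  Position 2: all 'h' => match
  Position 3: ('b', 'e', 'f') => mismatch, stop
LCP = "anh" (length 3)

3


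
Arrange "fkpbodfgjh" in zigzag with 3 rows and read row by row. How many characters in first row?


Zigzag "fkpbodfgjh" into 3 rows:
Placing characters:
  'f' => row 0
  'k' => row 1
  'p' => row 2
  'b' => row 1
  'o' => row 0
  'd' => row 1
  'f' => row 2
  'g' => row 1
  'j' => row 0
  'h' => row 1
Rows:
  Row 0: "foj"
  Row 1: "kbdgh"
  Row 2: "pf"
First row length: 3

3


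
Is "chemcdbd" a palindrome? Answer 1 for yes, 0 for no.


Input: chemcdbd
Reversed: dbdcmehc
  Compare pos 0 ('c') with pos 7 ('d'): MISMATCH
  Compare pos 1 ('h') with pos 6 ('b'): MISMATCH
  Compare pos 2 ('e') with pos 5 ('d'): MISMATCH
  Compare pos 3 ('m') with pos 4 ('c'): MISMATCH
Result: not a palindrome

0


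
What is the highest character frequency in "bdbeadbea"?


Input: bdbeadbea
Character counts:
  'a': 2
  'b': 3
  'd': 2
  'e': 2
Maximum frequency: 3

3


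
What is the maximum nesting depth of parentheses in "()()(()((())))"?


Input: "()()(()((())))"
Tracking depth:
  Position 0 '(': depth becomes 1
  Position 1 ')': depth becomes 0
  Position 2 '(': depth becomes 1
  Position 3 ')': depth becomes 0
  Position 4 '(': depth becomes 1
  Position 5 '(': depth becomes 2
  Position 6 ')': depth becomes 1
  Position 7 '(': depth becomes 2
  Position 8 '(': depth becomes 3
  Position 9 '(': depth becomes 4
  Position 10 ')': depth becomes 3
  Position 11 ')': depth becomes 2
  Position 12 ')': depth becomes 1
  Position 13 ')': depth becomes 0
Maximum depth reached: 4

4


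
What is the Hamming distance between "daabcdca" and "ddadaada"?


Comparing "daabcdca" and "ddadaada" position by position:
  Position 0: 'd' vs 'd' => same
  Position 1: 'a' vs 'd' => differ
  Position 2: 'a' vs 'a' => same
  Position 3: 'b' vs 'd' => differ
  Position 4: 'c' vs 'a' => differ
  Position 5: 'd' vs 'a' => differ
  Position 6: 'c' vs 'd' => differ
  Position 7: 'a' vs 'a' => same
Total differences (Hamming distance): 5

5


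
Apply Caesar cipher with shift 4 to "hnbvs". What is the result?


Caesar cipher: shift "hnbvs" by 4
  'h' (pos 7) + 4 = pos 11 = 'l'
  'n' (pos 13) + 4 = pos 17 = 'r'
  'b' (pos 1) + 4 = pos 5 = 'f'
  'v' (pos 21) + 4 = pos 25 = 'z'
  's' (pos 18) + 4 = pos 22 = 'w'
Result: lrfzw

lrfzw


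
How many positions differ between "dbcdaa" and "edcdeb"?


Comparing "dbcdaa" and "edcdeb" position by position:
  Position 0: 'd' vs 'e' => DIFFER
  Position 1: 'b' vs 'd' => DIFFER
  Position 2: 'c' vs 'c' => same
  Position 3: 'd' vs 'd' => same
  Position 4: 'a' vs 'e' => DIFFER
  Position 5: 'a' vs 'b' => DIFFER
Positions that differ: 4

4


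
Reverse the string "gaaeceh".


Input: gaaeceh
Reading characters right to left:
  Position 6: 'h'
  Position 5: 'e'
  Position 4: 'c'
  Position 3: 'e'
  Position 2: 'a'
  Position 1: 'a'
  Position 0: 'g'
Reversed: heceaag

heceaag


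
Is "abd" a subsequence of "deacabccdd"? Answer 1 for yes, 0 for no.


Check if "abd" is a subsequence of "deacabccdd"
Greedy scan:
  Position 0 ('d'): no match needed
  Position 1 ('e'): no match needed
  Position 2 ('a'): matches sub[0] = 'a'
  Position 3 ('c'): no match needed
  Position 4 ('a'): no match needed
  Position 5 ('b'): matches sub[1] = 'b'
  Position 6 ('c'): no match needed
  Position 7 ('c'): no match needed
  Position 8 ('d'): matches sub[2] = 'd'
  Position 9 ('d'): no match needed
All 3 characters matched => is a subsequence

1


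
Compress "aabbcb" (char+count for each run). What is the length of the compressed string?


Input: aabbcb
Runs:
  'a' x 2 => "a2"
  'b' x 2 => "b2"
  'c' x 1 => "c1"
  'b' x 1 => "b1"
Compressed: "a2b2c1b1"
Compressed length: 8

8


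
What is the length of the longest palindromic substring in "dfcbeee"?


Input: "dfcbeee"
Checking substrings for palindromes:
  [4:7] "eee" (len 3) => palindrome
  [4:6] "ee" (len 2) => palindrome
  [5:7] "ee" (len 2) => palindrome
Longest palindromic substring: "eee" with length 3

3


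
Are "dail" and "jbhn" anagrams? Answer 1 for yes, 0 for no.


Strings: "dail", "jbhn"
Sorted first:  adil
Sorted second: bhjn
Differ at position 0: 'a' vs 'b' => not anagrams

0


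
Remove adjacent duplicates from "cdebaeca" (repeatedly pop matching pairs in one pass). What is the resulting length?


Input: cdebaeca
Stack-based adjacent duplicate removal:
  Read 'c': push. Stack: c
  Read 'd': push. Stack: cd
  Read 'e': push. Stack: cde
  Read 'b': push. Stack: cdeb
  Read 'a': push. Stack: cdeba
  Read 'e': push. Stack: cdebae
  Read 'c': push. Stack: cdebaec
  Read 'a': push. Stack: cdebaeca
Final stack: "cdebaeca" (length 8)

8


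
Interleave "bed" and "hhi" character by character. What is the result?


Interleaving "bed" and "hhi":
  Position 0: 'b' from first, 'h' from second => "bh"
  Position 1: 'e' from first, 'h' from second => "eh"
  Position 2: 'd' from first, 'i' from second => "di"
Result: bhehdi

bhehdi


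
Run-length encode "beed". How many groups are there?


Input: beed
Scanning for consecutive runs:
  Group 1: 'b' x 1 (positions 0-0)
  Group 2: 'e' x 2 (positions 1-2)
  Group 3: 'd' x 1 (positions 3-3)
Total groups: 3

3


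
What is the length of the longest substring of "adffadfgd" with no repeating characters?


Input: "adffadfgd"
Sliding window (track last position of each char):
  Position 0 ('a'): window [0,0] length 1 -- new best
  Position 1 ('d'): window [0,1] length 2 -- new best
  Position 2 ('f'): window [0,2] length 3 -- new best
  Position 3 ('f'): repeat (last at 2), move window start to 3
  Position 3 ('f'): window [3,3] length 1
  Position 4 ('a'): window [3,4] length 2
  Position 5 ('d'): window [3,5] length 3
  Position 6 ('f'): repeat (last at 3), move window start to 4
  Position 6 ('f'): window [4,6] length 3
  Position 7 ('g'): window [4,7] length 4 -- new best
  Position 8 ('d'): repeat (last at 5), move window start to 6
  Position 8 ('d'): window [6,8] length 3
Longest substring with no repeats: "adfg" with length 4

4


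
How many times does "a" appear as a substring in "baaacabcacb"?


Searching for "a" in "baaacabcacb"
Scanning each position:
  Position 0: "b" => no
  Position 1: "a" => MATCH
  Position 2: "a" => MATCH
  Position 3: "a" => MATCH
  Position 4: "c" => no
  Position 5: "a" => MATCH
  Position 6: "b" => no
  Position 7: "c" => no
  Position 8: "a" => MATCH
  Position 9: "c" => no
  Position 10: "b" => no
Total occurrences: 5

5


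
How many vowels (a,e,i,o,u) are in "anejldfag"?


Input: anejldfag
Checking each character:
  'a' at position 0: vowel (running total: 1)
  'n' at position 1: consonant
  'e' at position 2: vowel (running total: 2)
  'j' at position 3: consonant
  'l' at position 4: consonant
  'd' at position 5: consonant
  'f' at position 6: consonant
  'a' at position 7: vowel (running total: 3)
  'g' at position 8: consonant
Total vowels: 3

3


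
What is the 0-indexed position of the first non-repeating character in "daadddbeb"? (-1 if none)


Input: daadddbeb
Character frequencies:
  'a': 2
  'b': 2
  'd': 4
  'e': 1
Scanning left to right for freq == 1:
  Position 0 ('d'): freq=4, skip
  Position 1 ('a'): freq=2, skip
  Position 2 ('a'): freq=2, skip
  Position 3 ('d'): freq=4, skip
  Position 4 ('d'): freq=4, skip
  Position 5 ('d'): freq=4, skip
  Position 6 ('b'): freq=2, skip
  Position 7 ('e'): unique! => answer = 7

7


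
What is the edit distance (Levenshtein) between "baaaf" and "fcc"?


Computing edit distance: "baaaf" -> "fcc"
DP table:
           f    c    c
      0    1    2    3
  b   1    1    2    3
  a   2    2    2    3
  a   3    3    3    3
  a   4    4    4    4
  f   5    4    5    5
Edit distance = dp[5][3] = 5

5


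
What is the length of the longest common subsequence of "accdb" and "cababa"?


LCS of "accdb" and "cababa"
DP table:
           c    a    b    a    b    a
      0    0    0    0    0    0    0
  a   0    0    1    1    1    1    1
  c   0    1    1    1    1    1    1
  c   0    1    1    1    1    1    1
  d   0    1    1    1    1    1    1
  b   0    1    1    2    2    2    2
LCS length = dp[5][6] = 2

2


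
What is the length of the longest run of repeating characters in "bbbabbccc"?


Input: "bbbabbccc"
Scanning for longest run:
  Position 1 ('b'): continues run of 'b', length=2
  Position 2 ('b'): continues run of 'b', length=3
  Position 3 ('a'): new char, reset run to 1
  Position 4 ('b'): new char, reset run to 1
  Position 5 ('b'): continues run of 'b', length=2
  Position 6 ('c'): new char, reset run to 1
  Position 7 ('c'): continues run of 'c', length=2
  Position 8 ('c'): continues run of 'c', length=3
Longest run: 'b' with length 3

3


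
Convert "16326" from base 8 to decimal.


Input: "16326" in base 8
Positional expansion:
  Digit '1' (value 1) x 8^4 = 4096
  Digit '6' (value 6) x 8^3 = 3072
  Digit '3' (value 3) x 8^2 = 192
  Digit '2' (value 2) x 8^1 = 16
  Digit '6' (value 6) x 8^0 = 6
Sum = 7382

7382


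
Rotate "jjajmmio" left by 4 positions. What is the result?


Input: "jjajmmio", rotate left by 4
First 4 characters: "jjaj"
Remaining characters: "mmio"
Concatenate remaining + first: "mmio" + "jjaj" = "mmiojjaj"

mmiojjaj


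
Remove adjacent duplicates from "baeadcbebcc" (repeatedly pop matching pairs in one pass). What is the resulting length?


Input: baeadcbebcc
Stack-based adjacent duplicate removal:
  Read 'b': push. Stack: b
  Read 'a': push. Stack: ba
  Read 'e': push. Stack: bae
  Read 'a': push. Stack: baea
  Read 'd': push. Stack: baead
  Read 'c': push. Stack: baeadc
  Read 'b': push. Stack: baeadcb
  Read 'e': push. Stack: baeadcbe
  Read 'b': push. Stack: baeadcbeb
  Read 'c': push. Stack: baeadcbebc
  Read 'c': matches stack top 'c' => pop. Stack: baeadcbeb
Final stack: "baeadcbeb" (length 9)

9


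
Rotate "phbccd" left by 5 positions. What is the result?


Input: "phbccd", rotate left by 5
First 5 characters: "phbcc"
Remaining characters: "d"
Concatenate remaining + first: "d" + "phbcc" = "dphbcc"

dphbcc


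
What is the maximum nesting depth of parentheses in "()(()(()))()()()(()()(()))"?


Input: "()(()(()))()()()(()()(()))"
Tracking depth:
  Position 0 '(': depth becomes 1
  Position 1 ')': depth becomes 0
  Position 2 '(': depth becomes 1
  Position 3 '(': depth becomes 2
  Position 4 ')': depth becomes 1
  Position 5 '(': depth becomes 2
  Position 6 '(': depth becomes 3
  Position 7 ')': depth becomes 2
  Position 8 ')': depth becomes 1
  Position 9 ')': depth becomes 0
  Position 10 '(': depth becomes 1
  Position 11 ')': depth becomes 0
  Position 12 '(': depth becomes 1
  Position 13 ')': depth becomes 0
  Position 14 '(': depth becomes 1
  Position 15 ')': depth becomes 0
  Position 16 '(': depth becomes 1
  Position 17 '(': depth becomes 2
  Position 18 ')': depth becomes 1
  Position 19 '(': depth becomes 2
  Position 20 ')': depth becomes 1
  Position 21 '(': depth becomes 2
  Position 22 '(': depth becomes 3
  Position 23 ')': depth becomes 2
  Position 24 ')': depth becomes 1
  Position 25 ')': depth becomes 0
Maximum depth reached: 3

3


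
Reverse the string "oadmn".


Input: oadmn
Reading characters right to left:
  Position 4: 'n'
  Position 3: 'm'
  Position 2: 'd'
  Position 1: 'a'
  Position 0: 'o'
Reversed: nmdao

nmdao


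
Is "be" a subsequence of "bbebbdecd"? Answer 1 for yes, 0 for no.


Check if "be" is a subsequence of "bbebbdecd"
Greedy scan:
  Position 0 ('b'): matches sub[0] = 'b'
  Position 1 ('b'): no match needed
  Position 2 ('e'): matches sub[1] = 'e'
  Position 3 ('b'): no match needed
  Position 4 ('b'): no match needed
  Position 5 ('d'): no match needed
  Position 6 ('e'): no match needed
  Position 7 ('c'): no match needed
  Position 8 ('d'): no match needed
All 2 characters matched => is a subsequence

1


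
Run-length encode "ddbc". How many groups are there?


Input: ddbc
Scanning for consecutive runs:
  Group 1: 'd' x 2 (positions 0-1)
  Group 2: 'b' x 1 (positions 2-2)
  Group 3: 'c' x 1 (positions 3-3)
Total groups: 3

3


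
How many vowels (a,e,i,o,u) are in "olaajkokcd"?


Input: olaajkokcd
Checking each character:
  'o' at position 0: vowel (running total: 1)
  'l' at position 1: consonant
  'a' at position 2: vowel (running total: 2)
  'a' at position 3: vowel (running total: 3)
  'j' at position 4: consonant
  'k' at position 5: consonant
  'o' at position 6: vowel (running total: 4)
  'k' at position 7: consonant
  'c' at position 8: consonant
  'd' at position 9: consonant
Total vowels: 4

4


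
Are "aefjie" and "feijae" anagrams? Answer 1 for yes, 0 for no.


Strings: "aefjie", "feijae"
Sorted first:  aeefij
Sorted second: aeefij
Sorted forms match => anagrams

1


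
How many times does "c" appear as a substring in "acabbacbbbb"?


Searching for "c" in "acabbacbbbb"
Scanning each position:
  Position 0: "a" => no
  Position 1: "c" => MATCH
  Position 2: "a" => no
  Position 3: "b" => no
  Position 4: "b" => no
  Position 5: "a" => no
  Position 6: "c" => MATCH
  Position 7: "b" => no
  Position 8: "b" => no
  Position 9: "b" => no
  Position 10: "b" => no
Total occurrences: 2

2


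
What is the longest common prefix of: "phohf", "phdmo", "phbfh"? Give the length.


Words: phohf, phdmo, phbfh
  Position 0: all 'p' => match
  Position 1: all 'h' => match
  Position 2: ('o', 'd', 'b') => mismatch, stop
LCP = "ph" (length 2)

2


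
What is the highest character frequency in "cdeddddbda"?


Input: cdeddddbda
Character counts:
  'a': 1
  'b': 1
  'c': 1
  'd': 6
  'e': 1
Maximum frequency: 6

6


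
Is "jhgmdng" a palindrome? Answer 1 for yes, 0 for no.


Input: jhgmdng
Reversed: gndmghj
  Compare pos 0 ('j') with pos 6 ('g'): MISMATCH
  Compare pos 1 ('h') with pos 5 ('n'): MISMATCH
  Compare pos 2 ('g') with pos 4 ('d'): MISMATCH
Result: not a palindrome

0


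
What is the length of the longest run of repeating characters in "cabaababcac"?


Input: "cabaababcac"
Scanning for longest run:
  Position 1 ('a'): new char, reset run to 1
  Position 2 ('b'): new char, reset run to 1
  Position 3 ('a'): new char, reset run to 1
  Position 4 ('a'): continues run of 'a', length=2
  Position 5 ('b'): new char, reset run to 1
  Position 6 ('a'): new char, reset run to 1
  Position 7 ('b'): new char, reset run to 1
  Position 8 ('c'): new char, reset run to 1
  Position 9 ('a'): new char, reset run to 1
  Position 10 ('c'): new char, reset run to 1
Longest run: 'a' with length 2

2


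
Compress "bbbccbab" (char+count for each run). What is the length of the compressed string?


Input: bbbccbab
Runs:
  'b' x 3 => "b3"
  'c' x 2 => "c2"
  'b' x 1 => "b1"
  'a' x 1 => "a1"
  'b' x 1 => "b1"
Compressed: "b3c2b1a1b1"
Compressed length: 10

10


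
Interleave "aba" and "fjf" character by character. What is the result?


Interleaving "aba" and "fjf":
  Position 0: 'a' from first, 'f' from second => "af"
  Position 1: 'b' from first, 'j' from second => "bj"
  Position 2: 'a' from first, 'f' from second => "af"
Result: afbjaf

afbjaf


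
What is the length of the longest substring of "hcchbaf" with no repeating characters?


Input: "hcchbaf"
Sliding window (track last position of each char):
  Position 0 ('h'): window [0,0] length 1 -- new best
  Position 1 ('c'): window [0,1] length 2 -- new best
  Position 2 ('c'): repeat (last at 1), move window start to 2
  Position 2 ('c'): window [2,2] length 1
  Position 3 ('h'): window [2,3] length 2
  Position 4 ('b'): window [2,4] length 3 -- new best
  Position 5 ('a'): window [2,5] length 4 -- new best
  Position 6 ('f'): window [2,6] length 5 -- new best
Longest substring with no repeats: "chbaf" with length 5

5


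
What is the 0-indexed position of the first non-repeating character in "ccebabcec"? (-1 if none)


Input: ccebabcec
Character frequencies:
  'a': 1
  'b': 2
  'c': 4
  'e': 2
Scanning left to right for freq == 1:
  Position 0 ('c'): freq=4, skip
  Position 1 ('c'): freq=4, skip
  Position 2 ('e'): freq=2, skip
  Position 3 ('b'): freq=2, skip
  Position 4 ('a'): unique! => answer = 4

4


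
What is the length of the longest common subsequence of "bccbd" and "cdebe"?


LCS of "bccbd" and "cdebe"
DP table:
           c    d    e    b    e
      0    0    0    0    0    0
  b   0    0    0    0    1    1
  c   0    1    1    1    1    1
  c   0    1    1    1    1    1
  b   0    1    1    1    2    2
  d   0    1    2    2    2    2
LCS length = dp[5][5] = 2

2


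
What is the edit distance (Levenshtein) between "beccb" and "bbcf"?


Computing edit distance: "beccb" -> "bbcf"
DP table:
           b    b    c    f
      0    1    2    3    4
  b   1    0    1    2    3
  e   2    1    1    2    3
  c   3    2    2    1    2
  c   4    3    3    2    2
  b   5    4    3    3    3
Edit distance = dp[5][4] = 3

3


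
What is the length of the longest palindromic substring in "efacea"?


Input: "efacea"
Checking substrings for palindromes:
  No multi-char palindromic substrings found
Longest palindromic substring: "e" with length 1

1


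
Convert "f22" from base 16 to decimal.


Input: "f22" in base 16
Positional expansion:
  Digit 'f' (value 15) x 16^2 = 3840
  Digit '2' (value 2) x 16^1 = 32
  Digit '2' (value 2) x 16^0 = 2
Sum = 3874

3874


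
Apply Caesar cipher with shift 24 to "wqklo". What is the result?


Caesar cipher: shift "wqklo" by 24
  'w' (pos 22) + 24 = pos 20 = 'u'
  'q' (pos 16) + 24 = pos 14 = 'o'
  'k' (pos 10) + 24 = pos 8 = 'i'
  'l' (pos 11) + 24 = pos 9 = 'j'
  'o' (pos 14) + 24 = pos 12 = 'm'
Result: uoijm

uoijm


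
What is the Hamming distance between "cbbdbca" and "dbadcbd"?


Comparing "cbbdbca" and "dbadcbd" position by position:
  Position 0: 'c' vs 'd' => differ
  Position 1: 'b' vs 'b' => same
  Position 2: 'b' vs 'a' => differ
  Position 3: 'd' vs 'd' => same
  Position 4: 'b' vs 'c' => differ
  Position 5: 'c' vs 'b' => differ
  Position 6: 'a' vs 'd' => differ
Total differences (Hamming distance): 5

5


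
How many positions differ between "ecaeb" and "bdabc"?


Comparing "ecaeb" and "bdabc" position by position:
  Position 0: 'e' vs 'b' => DIFFER
  Position 1: 'c' vs 'd' => DIFFER
  Position 2: 'a' vs 'a' => same
  Position 3: 'e' vs 'b' => DIFFER
  Position 4: 'b' vs 'c' => DIFFER
Positions that differ: 4

4


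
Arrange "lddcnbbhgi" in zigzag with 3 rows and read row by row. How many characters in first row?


Zigzag "lddcnbbhgi" into 3 rows:
Placing characters:
  'l' => row 0
  'd' => row 1
  'd' => row 2
  'c' => row 1
  'n' => row 0
  'b' => row 1
  'b' => row 2
  'h' => row 1
  'g' => row 0
  'i' => row 1
Rows:
  Row 0: "lng"
  Row 1: "dcbhi"
  Row 2: "db"
First row length: 3

3


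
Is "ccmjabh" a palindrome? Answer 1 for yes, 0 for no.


Input: ccmjabh
Reversed: hbajmcc
  Compare pos 0 ('c') with pos 6 ('h'): MISMATCH
  Compare pos 1 ('c') with pos 5 ('b'): MISMATCH
  Compare pos 2 ('m') with pos 4 ('a'): MISMATCH
Result: not a palindrome

0


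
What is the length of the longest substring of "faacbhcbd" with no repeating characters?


Input: "faacbhcbd"
Sliding window (track last position of each char):
  Position 0 ('f'): window [0,0] length 1 -- new best
  Position 1 ('a'): window [0,1] length 2 -- new best
  Position 2 ('a'): repeat (last at 1), move window start to 2
  Position 2 ('a'): window [2,2] length 1
  Position 3 ('c'): window [2,3] length 2
  Position 4 ('b'): window [2,4] length 3 -- new best
  Position 5 ('h'): window [2,5] length 4 -- new best
  Position 6 ('c'): repeat (last at 3), move window start to 4
  Position 6 ('c'): window [4,6] length 3
  Position 7 ('b'): repeat (last at 4), move window start to 5
  Position 7 ('b'): window [5,7] length 3
  Position 8 ('d'): window [5,8] length 4
Longest substring with no repeats: "acbh" with length 4

4


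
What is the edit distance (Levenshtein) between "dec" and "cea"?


Computing edit distance: "dec" -> "cea"
DP table:
           c    e    a
      0    1    2    3
  d   1    1    2    3
  e   2    2    1    2
  c   3    2    2    2
Edit distance = dp[3][3] = 2

2


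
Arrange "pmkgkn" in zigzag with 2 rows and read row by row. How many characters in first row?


Zigzag "pmkgkn" into 2 rows:
Placing characters:
  'p' => row 0
  'm' => row 1
  'k' => row 0
  'g' => row 1
  'k' => row 0
  'n' => row 1
Rows:
  Row 0: "pkk"
  Row 1: "mgn"
First row length: 3

3


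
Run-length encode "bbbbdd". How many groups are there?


Input: bbbbdd
Scanning for consecutive runs:
  Group 1: 'b' x 4 (positions 0-3)
  Group 2: 'd' x 2 (positions 4-5)
Total groups: 2

2


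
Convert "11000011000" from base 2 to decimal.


Input: "11000011000" in base 2
Positional expansion:
  Digit '1' (value 1) x 2^10 = 1024
  Digit '1' (value 1) x 2^9 = 512
  Digit '0' (value 0) x 2^8 = 0
  Digit '0' (value 0) x 2^7 = 0
  Digit '0' (value 0) x 2^6 = 0
  Digit '0' (value 0) x 2^5 = 0
  Digit '1' (value 1) x 2^4 = 16
  Digit '1' (value 1) x 2^3 = 8
  Digit '0' (value 0) x 2^2 = 0
  Digit '0' (value 0) x 2^1 = 0
  Digit '0' (value 0) x 2^0 = 0
Sum = 1560

1560


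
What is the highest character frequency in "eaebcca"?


Input: eaebcca
Character counts:
  'a': 2
  'b': 1
  'c': 2
  'e': 2
Maximum frequency: 2

2


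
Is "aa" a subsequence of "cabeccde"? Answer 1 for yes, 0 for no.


Check if "aa" is a subsequence of "cabeccde"
Greedy scan:
  Position 0 ('c'): no match needed
  Position 1 ('a'): matches sub[0] = 'a'
  Position 2 ('b'): no match needed
  Position 3 ('e'): no match needed
  Position 4 ('c'): no match needed
  Position 5 ('c'): no match needed
  Position 6 ('d'): no match needed
  Position 7 ('e'): no match needed
Only matched 1/2 characters => not a subsequence

0


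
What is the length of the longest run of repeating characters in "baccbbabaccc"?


Input: "baccbbabaccc"
Scanning for longest run:
  Position 1 ('a'): new char, reset run to 1
  Position 2 ('c'): new char, reset run to 1
  Position 3 ('c'): continues run of 'c', length=2
  Position 4 ('b'): new char, reset run to 1
  Position 5 ('b'): continues run of 'b', length=2
  Position 6 ('a'): new char, reset run to 1
  Position 7 ('b'): new char, reset run to 1
  Position 8 ('a'): new char, reset run to 1
  Position 9 ('c'): new char, reset run to 1
  Position 10 ('c'): continues run of 'c', length=2
  Position 11 ('c'): continues run of 'c', length=3
Longest run: 'c' with length 3

3


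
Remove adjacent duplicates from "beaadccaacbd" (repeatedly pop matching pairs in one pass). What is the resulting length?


Input: beaadccaacbd
Stack-based adjacent duplicate removal:
  Read 'b': push. Stack: b
  Read 'e': push. Stack: be
  Read 'a': push. Stack: bea
  Read 'a': matches stack top 'a' => pop. Stack: be
  Read 'd': push. Stack: bed
  Read 'c': push. Stack: bedc
  Read 'c': matches stack top 'c' => pop. Stack: bed
  Read 'a': push. Stack: beda
  Read 'a': matches stack top 'a' => pop. Stack: bed
  Read 'c': push. Stack: bedc
  Read 'b': push. Stack: bedcb
  Read 'd': push. Stack: bedcbd
Final stack: "bedcbd" (length 6)

6


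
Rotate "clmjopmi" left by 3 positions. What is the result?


Input: "clmjopmi", rotate left by 3
First 3 characters: "clm"
Remaining characters: "jopmi"
Concatenate remaining + first: "jopmi" + "clm" = "jopmiclm"

jopmiclm


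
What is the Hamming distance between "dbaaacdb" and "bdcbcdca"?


Comparing "dbaaacdb" and "bdcbcdca" position by position:
  Position 0: 'd' vs 'b' => differ
  Position 1: 'b' vs 'd' => differ
  Position 2: 'a' vs 'c' => differ
  Position 3: 'a' vs 'b' => differ
  Position 4: 'a' vs 'c' => differ
  Position 5: 'c' vs 'd' => differ
  Position 6: 'd' vs 'c' => differ
  Position 7: 'b' vs 'a' => differ
Total differences (Hamming distance): 8

8


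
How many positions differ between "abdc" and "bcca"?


Comparing "abdc" and "bcca" position by position:
  Position 0: 'a' vs 'b' => DIFFER
  Position 1: 'b' vs 'c' => DIFFER
  Position 2: 'd' vs 'c' => DIFFER
  Position 3: 'c' vs 'a' => DIFFER
Positions that differ: 4

4


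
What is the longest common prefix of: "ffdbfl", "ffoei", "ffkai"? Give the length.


Words: ffdbfl, ffoei, ffkai
  Position 0: all 'f' => match
  Position 1: all 'f' => match
  Position 2: ('d', 'o', 'k') => mismatch, stop
LCP = "ff" (length 2)

2


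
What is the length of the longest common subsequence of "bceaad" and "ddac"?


LCS of "bceaad" and "ddac"
DP table:
           d    d    a    c
      0    0    0    0    0
  b   0    0    0    0    0
  c   0    0    0    0    1
  e   0    0    0    0    1
  a   0    0    0    1    1
  a   0    0    0    1    1
  d   0    1    1    1    1
LCS length = dp[6][4] = 1

1


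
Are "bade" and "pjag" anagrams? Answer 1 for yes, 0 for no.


Strings: "bade", "pjag"
Sorted first:  abde
Sorted second: agjp
Differ at position 1: 'b' vs 'g' => not anagrams

0


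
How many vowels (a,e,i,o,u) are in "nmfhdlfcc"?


Input: nmfhdlfcc
Checking each character:
  'n' at position 0: consonant
  'm' at position 1: consonant
  'f' at position 2: consonant
  'h' at position 3: consonant
  'd' at position 4: consonant
  'l' at position 5: consonant
  'f' at position 6: consonant
  'c' at position 7: consonant
  'c' at position 8: consonant
Total vowels: 0

0


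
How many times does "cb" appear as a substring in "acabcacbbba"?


Searching for "cb" in "acabcacbbba"
Scanning each position:
  Position 0: "ac" => no
  Position 1: "ca" => no
  Position 2: "ab" => no
  Position 3: "bc" => no
  Position 4: "ca" => no
  Position 5: "ac" => no
  Position 6: "cb" => MATCH
  Position 7: "bb" => no
  Position 8: "bb" => no
  Position 9: "ba" => no
Total occurrences: 1

1


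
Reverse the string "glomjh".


Input: glomjh
Reading characters right to left:
  Position 5: 'h'
  Position 4: 'j'
  Position 3: 'm'
  Position 2: 'o'
  Position 1: 'l'
  Position 0: 'g'
Reversed: hjmolg

hjmolg


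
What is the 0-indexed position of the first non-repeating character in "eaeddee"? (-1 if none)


Input: eaeddee
Character frequencies:
  'a': 1
  'd': 2
  'e': 4
Scanning left to right for freq == 1:
  Position 0 ('e'): freq=4, skip
  Position 1 ('a'): unique! => answer = 1

1


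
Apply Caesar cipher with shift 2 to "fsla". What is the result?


Caesar cipher: shift "fsla" by 2
  'f' (pos 5) + 2 = pos 7 = 'h'
  's' (pos 18) + 2 = pos 20 = 'u'
  'l' (pos 11) + 2 = pos 13 = 'n'
  'a' (pos 0) + 2 = pos 2 = 'c'
Result: hunc

hunc


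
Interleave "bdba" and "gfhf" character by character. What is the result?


Interleaving "bdba" and "gfhf":
  Position 0: 'b' from first, 'g' from second => "bg"
  Position 1: 'd' from first, 'f' from second => "df"
  Position 2: 'b' from first, 'h' from second => "bh"
  Position 3: 'a' from first, 'f' from second => "af"
Result: bgdfbhaf

bgdfbhaf


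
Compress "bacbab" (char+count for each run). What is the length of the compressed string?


Input: bacbab
Runs:
  'b' x 1 => "b1"
  'a' x 1 => "a1"
  'c' x 1 => "c1"
  'b' x 1 => "b1"
  'a' x 1 => "a1"
  'b' x 1 => "b1"
Compressed: "b1a1c1b1a1b1"
Compressed length: 12

12


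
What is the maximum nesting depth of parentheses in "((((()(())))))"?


Input: "((((()(())))))"
Tracking depth:
  Position 0 '(': depth becomes 1
  Position 1 '(': depth becomes 2
  Position 2 '(': depth becomes 3
  Position 3 '(': depth becomes 4
  Position 4 '(': depth becomes 5
  Position 5 ')': depth becomes 4
  Position 6 '(': depth becomes 5
  Position 7 '(': depth becomes 6
  Position 8 ')': depth becomes 5
  Position 9 ')': depth becomes 4
  Position 10 ')': depth becomes 3
  Position 11 ')': depth becomes 2
  Position 12 ')': depth becomes 1
  Position 13 ')': depth becomes 0
Maximum depth reached: 6

6


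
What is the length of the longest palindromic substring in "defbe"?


Input: "defbe"
Checking substrings for palindromes:
  No multi-char palindromic substrings found
Longest palindromic substring: "d" with length 1

1


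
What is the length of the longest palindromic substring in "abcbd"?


Input: "abcbd"
Checking substrings for palindromes:
  [1:4] "bcb" (len 3) => palindrome
Longest palindromic substring: "bcb" with length 3

3


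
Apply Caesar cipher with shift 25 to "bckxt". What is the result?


Caesar cipher: shift "bckxt" by 25
  'b' (pos 1) + 25 = pos 0 = 'a'
  'c' (pos 2) + 25 = pos 1 = 'b'
  'k' (pos 10) + 25 = pos 9 = 'j'
  'x' (pos 23) + 25 = pos 22 = 'w'
  't' (pos 19) + 25 = pos 18 = 's'
Result: abjws

abjws


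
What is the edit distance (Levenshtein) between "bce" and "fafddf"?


Computing edit distance: "bce" -> "fafddf"
DP table:
           f    a    f    d    d    f
      0    1    2    3    4    5    6
  b   1    1    2    3    4    5    6
  c   2    2    2    3    4    5    6
  e   3    3    3    3    4    5    6
Edit distance = dp[3][6] = 6

6


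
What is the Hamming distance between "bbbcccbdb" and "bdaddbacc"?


Comparing "bbbcccbdb" and "bdaddbacc" position by position:
  Position 0: 'b' vs 'b' => same
  Position 1: 'b' vs 'd' => differ
  Position 2: 'b' vs 'a' => differ
  Position 3: 'c' vs 'd' => differ
  Position 4: 'c' vs 'd' => differ
  Position 5: 'c' vs 'b' => differ
  Position 6: 'b' vs 'a' => differ
  Position 7: 'd' vs 'c' => differ
  Position 8: 'b' vs 'c' => differ
Total differences (Hamming distance): 8

8


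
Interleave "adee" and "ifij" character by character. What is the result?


Interleaving "adee" and "ifij":
  Position 0: 'a' from first, 'i' from second => "ai"
  Position 1: 'd' from first, 'f' from second => "df"
  Position 2: 'e' from first, 'i' from second => "ei"
  Position 3: 'e' from first, 'j' from second => "ej"
Result: aidfeiej

aidfeiej


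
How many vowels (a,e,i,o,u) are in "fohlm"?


Input: fohlm
Checking each character:
  'f' at position 0: consonant
  'o' at position 1: vowel (running total: 1)
  'h' at position 2: consonant
  'l' at position 3: consonant
  'm' at position 4: consonant
Total vowels: 1

1


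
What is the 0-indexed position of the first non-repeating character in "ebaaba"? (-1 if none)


Input: ebaaba
Character frequencies:
  'a': 3
  'b': 2
  'e': 1
Scanning left to right for freq == 1:
  Position 0 ('e'): unique! => answer = 0

0


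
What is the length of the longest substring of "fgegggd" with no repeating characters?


Input: "fgegggd"
Sliding window (track last position of each char):
  Position 0 ('f'): window [0,0] length 1 -- new best
  Position 1 ('g'): window [0,1] length 2 -- new best
  Position 2 ('e'): window [0,2] length 3 -- new best
  Position 3 ('g'): repeat (last at 1), move window start to 2
  Position 3 ('g'): window [2,3] length 2
  Position 4 ('g'): repeat (last at 3), move window start to 4
  Position 4 ('g'): window [4,4] length 1
  Position 5 ('g'): repeat (last at 4), move window start to 5
  Position 5 ('g'): window [5,5] length 1
  Position 6 ('d'): window [5,6] length 2
Longest substring with no repeats: "fge" with length 3

3


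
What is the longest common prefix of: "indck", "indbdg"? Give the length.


Words: indck, indbdg
  Position 0: all 'i' => match
  Position 1: all 'n' => match
  Position 2: all 'd' => match
  Position 3: ('c', 'b') => mismatch, stop
LCP = "ind" (length 3)

3


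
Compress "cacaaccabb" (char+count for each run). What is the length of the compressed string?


Input: cacaaccabb
Runs:
  'c' x 1 => "c1"
  'a' x 1 => "a1"
  'c' x 1 => "c1"
  'a' x 2 => "a2"
  'c' x 2 => "c2"
  'a' x 1 => "a1"
  'b' x 2 => "b2"
Compressed: "c1a1c1a2c2a1b2"
Compressed length: 14

14


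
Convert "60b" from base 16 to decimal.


Input: "60b" in base 16
Positional expansion:
  Digit '6' (value 6) x 16^2 = 1536
  Digit '0' (value 0) x 16^1 = 0
  Digit 'b' (value 11) x 16^0 = 11
Sum = 1547

1547


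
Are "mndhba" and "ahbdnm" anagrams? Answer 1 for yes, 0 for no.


Strings: "mndhba", "ahbdnm"
Sorted first:  abdhmn
Sorted second: abdhmn
Sorted forms match => anagrams

1


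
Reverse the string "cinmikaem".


Input: cinmikaem
Reading characters right to left:
  Position 8: 'm'
  Position 7: 'e'
  Position 6: 'a'
  Position 5: 'k'
  Position 4: 'i'
  Position 3: 'm'
  Position 2: 'n'
  Position 1: 'i'
  Position 0: 'c'
Reversed: meakimnic

meakimnic
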